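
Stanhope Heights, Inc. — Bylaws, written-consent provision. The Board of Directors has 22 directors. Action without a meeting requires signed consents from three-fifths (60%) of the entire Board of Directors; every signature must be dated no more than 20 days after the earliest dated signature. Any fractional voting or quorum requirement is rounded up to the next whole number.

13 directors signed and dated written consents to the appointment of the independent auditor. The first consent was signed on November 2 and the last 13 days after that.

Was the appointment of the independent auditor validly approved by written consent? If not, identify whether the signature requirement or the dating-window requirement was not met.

Not effective — insufficient signatures.

Signatures required: three-fifths (60%) of 22 — 3/5 of 22 = 13.20, rounded up to 14, so 14 needed; 13 signed. Insufficient.
Dating window: the latest signature is 13 days after the earliest; the limit is 20 days. Within the window.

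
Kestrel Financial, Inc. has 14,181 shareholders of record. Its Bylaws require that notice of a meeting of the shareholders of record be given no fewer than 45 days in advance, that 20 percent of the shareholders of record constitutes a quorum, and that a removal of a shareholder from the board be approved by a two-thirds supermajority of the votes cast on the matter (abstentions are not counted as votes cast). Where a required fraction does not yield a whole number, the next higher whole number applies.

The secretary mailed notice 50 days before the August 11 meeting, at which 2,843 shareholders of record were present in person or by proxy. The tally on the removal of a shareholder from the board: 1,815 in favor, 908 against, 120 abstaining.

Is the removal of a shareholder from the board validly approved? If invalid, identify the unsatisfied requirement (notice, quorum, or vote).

Invalid — vote requirement not satisfied.

Notice: 50 days given; 45 required. Satisfied.
Quorum: 20% of 14,181 = 2,836.20, rounded up to 2,837; 2,843 present. Satisfied.
Vote: requires two-thirds of the votes cast (2,843 − 120 abstaining = 2,723); 2/3 of 2723 = 1815.33, rounded up to 1816, so 1,816 needed; 1,815 in favor. Not satisfied.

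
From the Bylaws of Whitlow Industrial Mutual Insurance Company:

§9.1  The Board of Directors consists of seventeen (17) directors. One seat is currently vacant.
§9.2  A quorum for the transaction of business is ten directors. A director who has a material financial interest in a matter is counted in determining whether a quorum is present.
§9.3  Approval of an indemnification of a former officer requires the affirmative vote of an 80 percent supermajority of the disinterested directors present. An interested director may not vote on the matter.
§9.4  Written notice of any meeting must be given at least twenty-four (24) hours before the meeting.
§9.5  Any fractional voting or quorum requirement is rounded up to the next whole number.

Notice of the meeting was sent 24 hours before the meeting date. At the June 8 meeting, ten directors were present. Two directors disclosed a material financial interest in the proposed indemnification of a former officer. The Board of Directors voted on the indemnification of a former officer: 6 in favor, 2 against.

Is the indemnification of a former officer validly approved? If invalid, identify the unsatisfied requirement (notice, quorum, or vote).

Invalid — vote requirement not satisfied.

Notice: 24 hours given; 24 required (24 ≥ 24). Satisfied.
Quorum: 10 present (interested directors count toward quorum); quorum is 10. Satisfied.
Vote: the indemnification of a former officer requires four-fifths of the disinterested directors present (10 − 2 = 8). 4/5 of 8 = 6.40, rounded up to 7, so 7 affirmative votes are needed; 6 voted in favor. Not satisfied.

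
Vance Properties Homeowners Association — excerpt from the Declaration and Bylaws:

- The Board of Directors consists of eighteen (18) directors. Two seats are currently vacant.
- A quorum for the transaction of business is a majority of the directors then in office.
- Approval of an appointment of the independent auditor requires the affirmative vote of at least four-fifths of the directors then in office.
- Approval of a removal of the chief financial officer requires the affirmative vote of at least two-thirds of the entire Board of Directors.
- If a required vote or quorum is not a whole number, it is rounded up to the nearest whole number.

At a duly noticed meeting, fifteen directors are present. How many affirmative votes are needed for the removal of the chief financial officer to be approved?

12

The removal of the chief financial officer requires two-thirds of the entire Board of Directors (18).
2/3 of 18 = 12.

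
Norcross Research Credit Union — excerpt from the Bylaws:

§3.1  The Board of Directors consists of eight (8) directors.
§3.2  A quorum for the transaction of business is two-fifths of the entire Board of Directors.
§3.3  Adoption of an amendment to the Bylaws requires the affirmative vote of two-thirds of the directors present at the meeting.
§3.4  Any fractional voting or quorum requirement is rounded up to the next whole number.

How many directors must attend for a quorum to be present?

4

2/5 of 8 = 3.20, rounded up to 4.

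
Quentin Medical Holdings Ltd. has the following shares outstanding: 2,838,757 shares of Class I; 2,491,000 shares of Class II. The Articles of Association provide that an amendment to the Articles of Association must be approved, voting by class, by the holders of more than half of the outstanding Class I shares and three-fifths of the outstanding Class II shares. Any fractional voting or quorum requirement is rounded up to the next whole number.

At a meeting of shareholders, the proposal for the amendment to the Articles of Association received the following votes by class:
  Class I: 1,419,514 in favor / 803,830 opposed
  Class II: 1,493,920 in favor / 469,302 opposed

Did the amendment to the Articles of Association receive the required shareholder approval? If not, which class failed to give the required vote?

Class I: a majority of 2838757 is 1419379; 1,419,379 required, 1,419,514 in favor — approved.
Class II: 3/5 of 2491000 = 1494600; 1,494,600 required, 1,493,920 in favor — not approved.

Not approved — the Class II shares did not give the required vote.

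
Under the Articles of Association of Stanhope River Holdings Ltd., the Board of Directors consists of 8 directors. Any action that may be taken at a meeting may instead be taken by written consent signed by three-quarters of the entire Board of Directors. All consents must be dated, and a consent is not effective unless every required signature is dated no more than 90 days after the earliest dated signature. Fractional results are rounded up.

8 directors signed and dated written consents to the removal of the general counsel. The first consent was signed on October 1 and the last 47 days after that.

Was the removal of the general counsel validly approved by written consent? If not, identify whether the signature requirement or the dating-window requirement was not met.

Signatures required: three-quarters of 8 — 3/4 of 8 = 6, so 6 needed; 8 signed. Sufficient.
Dating window: the latest signature is 47 days after the earliest; the limit is 90 days. Within the window.

Effective — both the signature and dating-window requirements are satisfied.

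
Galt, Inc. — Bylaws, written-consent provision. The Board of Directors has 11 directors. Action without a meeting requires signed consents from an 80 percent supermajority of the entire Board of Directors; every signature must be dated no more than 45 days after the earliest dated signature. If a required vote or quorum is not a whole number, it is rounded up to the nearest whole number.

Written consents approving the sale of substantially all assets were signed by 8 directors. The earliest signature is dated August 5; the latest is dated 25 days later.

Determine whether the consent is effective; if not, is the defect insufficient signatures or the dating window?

Not effective — insufficient signatures.

Signatures required: an 80 percent supermajority of 11 — 4/5 of 11 = 8.80, rounded up to 9, so 9 needed; 8 signed. Insufficient.
Dating window: the latest signature is 25 days after the earliest; the limit is 45 days. Within the window.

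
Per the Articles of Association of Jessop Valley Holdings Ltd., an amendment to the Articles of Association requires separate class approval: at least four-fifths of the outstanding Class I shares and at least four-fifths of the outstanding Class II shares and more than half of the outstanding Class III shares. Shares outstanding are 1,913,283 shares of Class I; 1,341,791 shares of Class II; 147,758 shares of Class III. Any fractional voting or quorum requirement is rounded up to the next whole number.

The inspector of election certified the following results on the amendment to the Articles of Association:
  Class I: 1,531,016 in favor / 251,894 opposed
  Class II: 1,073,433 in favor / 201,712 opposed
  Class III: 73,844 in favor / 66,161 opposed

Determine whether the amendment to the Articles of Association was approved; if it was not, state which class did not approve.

Class I: 4/5 of 1913283 = 1530626.40, rounded up to 1530627; 1,530,627 required, 1,531,016 in favor — approved.
Class II: 4/5 of 1341791 = 1073432.80, rounded up to 1073433; 1,073,433 required, 1,073,433 in favor — approved.
Class III: a majority of 147758 is 73880; 73,880 required, 73,844 in favor — not approved.

Not approved — the Class III shares did not give the required vote.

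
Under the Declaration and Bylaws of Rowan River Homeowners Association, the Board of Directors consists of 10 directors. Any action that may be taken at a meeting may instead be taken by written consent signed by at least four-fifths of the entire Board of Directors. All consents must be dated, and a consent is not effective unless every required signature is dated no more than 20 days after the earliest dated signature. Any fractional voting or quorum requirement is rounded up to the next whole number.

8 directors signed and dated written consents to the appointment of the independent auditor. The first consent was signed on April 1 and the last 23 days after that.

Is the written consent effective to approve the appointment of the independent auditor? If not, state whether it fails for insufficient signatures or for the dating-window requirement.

Not effective — dating-window requirement not satisfied.

Signatures required: at least four-fifths of 10 — 4/5 of 10 = 8, so 8 needed; 8 signed. Sufficient.
Dating window: the latest signature is 23 days after the earliest; the limit is 20 days. Outside the window.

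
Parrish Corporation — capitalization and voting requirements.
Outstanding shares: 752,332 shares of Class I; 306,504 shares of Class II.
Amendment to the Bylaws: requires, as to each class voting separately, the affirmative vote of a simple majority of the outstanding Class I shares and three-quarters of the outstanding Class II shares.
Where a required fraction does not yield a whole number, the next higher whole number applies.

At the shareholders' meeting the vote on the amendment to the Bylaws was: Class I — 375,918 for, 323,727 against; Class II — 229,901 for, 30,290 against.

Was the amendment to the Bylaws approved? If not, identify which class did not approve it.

Not approved — the Class I shares did not give the required vote.

Class I: a majority of 752332 is 376167; 376,167 required, 375,918 in favor — not approved.
Class II: 3/4 of 306504 = 229878; 229,878 required, 229,901 in favor — approved.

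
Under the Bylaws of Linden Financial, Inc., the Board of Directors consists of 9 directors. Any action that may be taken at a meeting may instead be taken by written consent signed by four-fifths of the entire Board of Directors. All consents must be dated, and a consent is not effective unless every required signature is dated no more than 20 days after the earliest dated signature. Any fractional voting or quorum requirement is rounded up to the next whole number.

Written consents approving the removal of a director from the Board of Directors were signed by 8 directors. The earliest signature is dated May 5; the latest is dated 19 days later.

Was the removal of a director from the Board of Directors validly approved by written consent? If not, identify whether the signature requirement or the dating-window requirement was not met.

Effective — both the signature and dating-window requirements are satisfied.

Signatures required: four-fifths of 9 — 4/5 of 9 = 7.20, rounded up to 8, so 8 needed; 8 signed. Sufficient.
Dating window: the latest signature is 19 days after the earliest; the limit is 20 days. Within the window.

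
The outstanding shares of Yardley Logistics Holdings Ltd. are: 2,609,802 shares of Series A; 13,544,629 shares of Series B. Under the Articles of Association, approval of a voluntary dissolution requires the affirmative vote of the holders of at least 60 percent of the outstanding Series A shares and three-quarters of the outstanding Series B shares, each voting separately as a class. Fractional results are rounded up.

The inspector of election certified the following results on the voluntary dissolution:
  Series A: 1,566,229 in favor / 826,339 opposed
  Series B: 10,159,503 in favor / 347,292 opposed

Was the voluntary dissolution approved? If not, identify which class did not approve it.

Approved — every class gave the required vote.

Series A: 3/5 of 2609802 = 1565881.20, rounded up to 1565882; 1,565,882 required, 1,566,229 in favor — approved.
Series B: 3/4 of 13544629 = 10158471.75, rounded up to 10158472; 10,158,472 required, 10,159,503 in favor — approved.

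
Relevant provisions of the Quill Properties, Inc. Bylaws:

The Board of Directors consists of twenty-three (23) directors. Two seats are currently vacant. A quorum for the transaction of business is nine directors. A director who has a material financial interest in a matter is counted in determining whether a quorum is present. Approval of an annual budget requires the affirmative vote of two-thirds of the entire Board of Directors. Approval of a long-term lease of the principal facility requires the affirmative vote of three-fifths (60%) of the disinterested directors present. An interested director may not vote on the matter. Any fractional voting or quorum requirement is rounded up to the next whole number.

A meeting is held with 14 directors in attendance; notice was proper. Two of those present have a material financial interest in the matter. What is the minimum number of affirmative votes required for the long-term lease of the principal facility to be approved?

The long-term lease of the principal facility requires three-fifths of the disinterested directors present (14 − 2 = 12).
3/5 of 12 = 7.20, rounded up to 8.

8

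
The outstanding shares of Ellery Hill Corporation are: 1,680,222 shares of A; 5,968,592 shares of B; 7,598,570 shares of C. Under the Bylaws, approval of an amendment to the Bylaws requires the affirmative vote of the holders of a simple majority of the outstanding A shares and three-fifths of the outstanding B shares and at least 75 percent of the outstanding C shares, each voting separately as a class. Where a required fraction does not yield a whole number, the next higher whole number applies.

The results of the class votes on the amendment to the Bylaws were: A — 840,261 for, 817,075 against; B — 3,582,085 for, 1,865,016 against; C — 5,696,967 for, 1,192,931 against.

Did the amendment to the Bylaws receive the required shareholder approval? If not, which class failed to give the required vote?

A: a majority of 1680222 is 840112; 840,112 required, 840,261 in favor — approved.
B: 3/5 of 5968592 = 3581155.20, rounded up to 3581156; 3,581,156 required, 3,582,085 in favor — approved.
C: 3/4 of 7598570 = 5698927.50, rounded up to 5698928; 5,698,928 required, 5,696,967 in favor — not approved.

Not approved — the C shares did not give the required vote.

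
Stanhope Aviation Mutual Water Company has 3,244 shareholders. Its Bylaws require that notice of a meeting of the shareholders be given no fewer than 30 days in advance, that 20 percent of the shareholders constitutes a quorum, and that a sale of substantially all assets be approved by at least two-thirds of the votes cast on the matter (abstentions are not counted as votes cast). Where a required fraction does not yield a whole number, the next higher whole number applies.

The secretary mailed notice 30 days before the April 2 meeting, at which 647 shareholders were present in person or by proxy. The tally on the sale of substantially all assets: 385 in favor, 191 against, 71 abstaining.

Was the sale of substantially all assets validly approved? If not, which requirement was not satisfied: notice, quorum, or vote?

Notice: 30 days given; 30 required. Satisfied.
Quorum: 20% of 3,244 = 648.80, rounded up to 649; 647 present. Not satisfied.
Vote: requires two-thirds of the votes cast (647 − 71 abstaining = 576); 2/3 of 576 = 384, so 384 needed; 385 in favor. Satisfied.

Invalid — quorum requirement not satisfied.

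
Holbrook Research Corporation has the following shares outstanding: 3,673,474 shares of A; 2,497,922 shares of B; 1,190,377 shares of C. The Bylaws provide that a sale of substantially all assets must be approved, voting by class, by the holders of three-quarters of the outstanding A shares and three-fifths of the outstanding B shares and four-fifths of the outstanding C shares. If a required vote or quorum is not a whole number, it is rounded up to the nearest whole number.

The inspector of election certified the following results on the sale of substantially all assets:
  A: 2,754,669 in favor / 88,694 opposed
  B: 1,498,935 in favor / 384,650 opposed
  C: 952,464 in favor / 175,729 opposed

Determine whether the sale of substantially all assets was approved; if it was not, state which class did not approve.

A: 3/4 of 3673474 = 2755105.50, rounded up to 2755106; 2,755,106 required, 2,754,669 in favor — not approved.
B: 3/5 of 2497922 = 1498753.20, rounded up to 1498754; 1,498,754 required, 1,498,935 in favor — approved.
C: 4/5 of 1190377 = 952301.60, rounded up to 952302; 952,302 required, 952,464 in favor — approved.

Not approved — the A shares did not give the required vote.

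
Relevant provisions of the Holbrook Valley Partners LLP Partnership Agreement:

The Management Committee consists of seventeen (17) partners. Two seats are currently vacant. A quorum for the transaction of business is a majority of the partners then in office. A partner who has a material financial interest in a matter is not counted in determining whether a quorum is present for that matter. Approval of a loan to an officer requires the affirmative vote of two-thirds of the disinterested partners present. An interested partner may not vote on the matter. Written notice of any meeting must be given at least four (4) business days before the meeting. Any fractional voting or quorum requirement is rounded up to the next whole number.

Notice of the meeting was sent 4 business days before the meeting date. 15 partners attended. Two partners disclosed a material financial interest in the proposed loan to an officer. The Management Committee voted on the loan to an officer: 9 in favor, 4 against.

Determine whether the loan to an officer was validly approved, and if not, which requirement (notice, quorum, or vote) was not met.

Valid — all requirements satisfied.

Notice: 4 business days given; 4 required (4 ≥ 4). Satisfied.
Quorum: 15 present, but the 2 interested partners do not count, leaving 13. Quorum is 8. Satisfied.
Vote: the loan to an officer requires two-thirds of the disinterested partners present (15 − 2 = 13). 2/3 of 13 = 8.67, rounded up to 9, so 9 affirmative votes are needed; 9 voted in favor. Satisfied.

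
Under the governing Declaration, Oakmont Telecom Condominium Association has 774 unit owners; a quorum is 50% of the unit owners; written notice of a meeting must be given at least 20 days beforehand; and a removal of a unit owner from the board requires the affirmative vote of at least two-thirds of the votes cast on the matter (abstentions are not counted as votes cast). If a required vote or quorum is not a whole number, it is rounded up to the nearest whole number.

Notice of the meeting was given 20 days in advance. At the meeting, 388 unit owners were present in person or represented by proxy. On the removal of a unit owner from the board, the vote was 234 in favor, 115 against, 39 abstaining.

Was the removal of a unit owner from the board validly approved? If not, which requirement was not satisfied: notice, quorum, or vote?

Valid — all requirements satisfied.

Notice: 20 days given; 20 required. Satisfied.
Quorum: 50% of 774 = 387; 388 present. Satisfied.
Vote: requires two-thirds of the votes cast (388 − 39 abstaining = 349); 2/3 of 349 = 232.67, rounded up to 233, so 233 needed; 234 in favor. Satisfied.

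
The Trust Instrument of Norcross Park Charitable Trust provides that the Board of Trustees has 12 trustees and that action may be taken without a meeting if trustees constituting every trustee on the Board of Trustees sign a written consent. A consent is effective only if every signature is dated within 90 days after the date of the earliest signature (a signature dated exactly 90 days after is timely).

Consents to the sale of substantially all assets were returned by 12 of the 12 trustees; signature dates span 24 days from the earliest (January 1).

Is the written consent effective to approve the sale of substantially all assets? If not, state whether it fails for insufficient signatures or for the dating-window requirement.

Signatures required: every one of 12 — unanimous means all 12, so 12 needed; 12 signed. Sufficient.
Dating window: the latest signature is 24 days after the earliest; the limit is 90 days. Within the window.

Effective — both the signature and dating-window requirements are satisfied.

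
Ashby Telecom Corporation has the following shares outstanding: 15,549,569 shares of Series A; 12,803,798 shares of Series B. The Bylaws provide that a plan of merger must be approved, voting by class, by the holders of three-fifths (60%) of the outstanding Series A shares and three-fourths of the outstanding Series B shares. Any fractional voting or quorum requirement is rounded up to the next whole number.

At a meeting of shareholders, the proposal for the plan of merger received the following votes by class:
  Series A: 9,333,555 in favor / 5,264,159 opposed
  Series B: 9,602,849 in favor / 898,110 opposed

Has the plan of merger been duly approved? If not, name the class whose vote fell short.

Series A: 3/5 of 15549569 = 9329741.40, rounded up to 9329742; 9,329,742 required, 9,333,555 in favor — approved.
Series B: 3/4 of 12803798 = 9602848.50, rounded up to 9602849; 9,602,849 required, 9,602,849 in favor — approved.

Approved — every class gave the required vote.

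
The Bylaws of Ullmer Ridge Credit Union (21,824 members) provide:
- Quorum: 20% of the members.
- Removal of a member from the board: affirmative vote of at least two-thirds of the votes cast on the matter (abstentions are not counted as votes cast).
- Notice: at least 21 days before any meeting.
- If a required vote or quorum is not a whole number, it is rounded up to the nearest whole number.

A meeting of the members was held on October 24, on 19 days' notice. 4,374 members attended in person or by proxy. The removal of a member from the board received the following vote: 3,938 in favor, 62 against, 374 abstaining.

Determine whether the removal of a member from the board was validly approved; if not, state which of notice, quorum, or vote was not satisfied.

Notice: 19 days given; 21 required. Not satisfied.
Quorum: 20% of 21,824 = 4,364.80, rounded up to 4,365; 4,374 present. Satisfied.
Vote: requires two-thirds of the votes cast (4,374 − 374 abstaining = 4,000); 2/3 of 4000 = 2666.67, rounded up to 2667, so 2,667 needed; 3,938 in favor. Satisfied.

Invalid — notice requirement not satisfied.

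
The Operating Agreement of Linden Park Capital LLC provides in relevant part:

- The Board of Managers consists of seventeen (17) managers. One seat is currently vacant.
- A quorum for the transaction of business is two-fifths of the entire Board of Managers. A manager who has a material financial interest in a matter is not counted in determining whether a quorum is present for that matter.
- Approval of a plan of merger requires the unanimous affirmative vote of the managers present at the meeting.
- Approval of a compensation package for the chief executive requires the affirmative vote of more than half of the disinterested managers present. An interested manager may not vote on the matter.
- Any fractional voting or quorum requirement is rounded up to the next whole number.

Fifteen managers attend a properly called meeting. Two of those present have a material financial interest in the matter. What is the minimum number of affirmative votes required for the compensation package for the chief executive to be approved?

The compensation package for the chief executive requires a majority of the disinterested managers present (15 − 2 = 13).
A majority of 13 is 7.

7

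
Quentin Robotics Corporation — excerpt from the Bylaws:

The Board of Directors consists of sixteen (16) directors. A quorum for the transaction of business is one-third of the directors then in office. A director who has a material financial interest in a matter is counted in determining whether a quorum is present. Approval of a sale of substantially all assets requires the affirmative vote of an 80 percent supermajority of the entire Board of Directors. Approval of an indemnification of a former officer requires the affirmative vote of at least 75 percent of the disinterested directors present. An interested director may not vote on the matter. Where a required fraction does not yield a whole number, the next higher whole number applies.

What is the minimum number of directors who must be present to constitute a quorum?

1/3 of 16 = 5.33, rounded up to 6.

6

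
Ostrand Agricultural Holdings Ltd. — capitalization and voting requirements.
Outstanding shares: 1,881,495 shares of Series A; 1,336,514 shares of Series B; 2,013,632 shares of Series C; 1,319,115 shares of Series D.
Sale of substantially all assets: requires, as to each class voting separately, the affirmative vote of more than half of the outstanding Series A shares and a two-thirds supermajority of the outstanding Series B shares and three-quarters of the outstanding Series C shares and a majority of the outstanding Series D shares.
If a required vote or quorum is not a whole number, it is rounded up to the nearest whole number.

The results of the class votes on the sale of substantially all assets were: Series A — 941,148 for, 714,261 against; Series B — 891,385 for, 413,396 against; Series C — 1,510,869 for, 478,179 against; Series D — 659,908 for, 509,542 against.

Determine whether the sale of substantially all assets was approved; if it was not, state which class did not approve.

Series A: a majority of 1881495 is 940748; 940,748 required, 941,148 in favor — approved.
Series B: 2/3 of 1336514 = 891009.33, rounded up to 891010; 891,010 required, 891,385 in favor — approved.
Series C: 3/4 of 2013632 = 1510224; 1,510,224 required, 1,510,869 in favor — approved.
Series D: a majority of 1319115 is 659558; 659,558 required, 659,908 in favor — approved.

Approved — every class gave the required vote.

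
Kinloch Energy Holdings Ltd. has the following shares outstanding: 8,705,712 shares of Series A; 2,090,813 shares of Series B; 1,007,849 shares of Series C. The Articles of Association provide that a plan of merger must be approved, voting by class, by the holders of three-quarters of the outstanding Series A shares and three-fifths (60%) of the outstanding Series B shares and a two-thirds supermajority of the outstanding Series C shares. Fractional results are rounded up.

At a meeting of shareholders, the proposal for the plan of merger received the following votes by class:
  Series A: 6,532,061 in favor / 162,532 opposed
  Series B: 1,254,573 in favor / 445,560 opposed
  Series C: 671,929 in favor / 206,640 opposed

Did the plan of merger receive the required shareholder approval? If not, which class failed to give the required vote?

Approved — every class gave the required vote.

Series A: 3/4 of 8705712 = 6529284; 6,529,284 required, 6,532,061 in favor — approved.
Series B: 3/5 of 2090813 = 1254487.80, rounded up to 1254488; 1,254,488 required, 1,254,573 in favor — approved.
Series C: 2/3 of 1007849 = 671899.33, rounded up to 671900; 671,900 required, 671,929 in favor — approved.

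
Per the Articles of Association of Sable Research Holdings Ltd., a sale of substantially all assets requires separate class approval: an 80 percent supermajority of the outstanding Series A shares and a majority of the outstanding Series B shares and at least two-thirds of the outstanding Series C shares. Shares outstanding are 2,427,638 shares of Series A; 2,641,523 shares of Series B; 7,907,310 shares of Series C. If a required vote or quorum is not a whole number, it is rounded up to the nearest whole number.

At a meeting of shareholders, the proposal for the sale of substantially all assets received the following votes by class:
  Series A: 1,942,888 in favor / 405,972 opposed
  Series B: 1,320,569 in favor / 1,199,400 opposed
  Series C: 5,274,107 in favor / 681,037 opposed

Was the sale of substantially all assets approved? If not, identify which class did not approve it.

Series A: 4/5 of 2427638 = 1942110.40, rounded up to 1942111; 1,942,111 required, 1,942,888 in favor — approved.
Series B: a majority of 2641523 is 1320762; 1,320,762 required, 1,320,569 in favor — not approved.
Series C: 2/3 of 7907310 = 5271540; 5,271,540 required, 5,274,107 in favor — approved.

Not approved — the Series B shares did not give the required vote.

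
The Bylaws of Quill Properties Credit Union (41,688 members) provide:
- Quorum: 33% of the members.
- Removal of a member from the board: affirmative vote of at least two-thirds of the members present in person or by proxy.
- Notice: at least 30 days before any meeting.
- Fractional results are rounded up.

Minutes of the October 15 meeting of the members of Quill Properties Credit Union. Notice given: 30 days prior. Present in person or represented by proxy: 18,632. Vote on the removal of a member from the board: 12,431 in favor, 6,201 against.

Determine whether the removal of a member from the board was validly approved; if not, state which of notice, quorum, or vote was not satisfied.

Notice: 30 days given; 30 required. Satisfied.
Quorum: 33% of 41,688 = 13,757.04, rounded up to 13,758; 18,632 present. Satisfied.
Vote: requires two-thirds of those present (18,632); 2/3 of 18632 = 12421.33, rounded up to 12422, so 12,422 needed; 12,431 in favor. Satisfied.

Valid — all requirements satisfied.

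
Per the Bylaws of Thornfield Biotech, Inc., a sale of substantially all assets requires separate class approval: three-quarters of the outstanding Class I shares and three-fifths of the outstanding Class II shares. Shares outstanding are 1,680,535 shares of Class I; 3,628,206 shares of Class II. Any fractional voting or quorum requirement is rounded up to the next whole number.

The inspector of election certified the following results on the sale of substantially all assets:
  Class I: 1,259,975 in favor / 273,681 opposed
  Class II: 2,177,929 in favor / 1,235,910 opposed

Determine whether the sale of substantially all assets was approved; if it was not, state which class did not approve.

Class I: 3/4 of 1680535 = 1260401.25, rounded up to 1260402; 1,260,402 required, 1,259,975 in favor — not approved.
Class II: 3/5 of 3628206 = 2176923.60, rounded up to 2176924; 2,176,924 required, 2,177,929 in favor — approved.

Not approved — the Class I shares did not give the required vote.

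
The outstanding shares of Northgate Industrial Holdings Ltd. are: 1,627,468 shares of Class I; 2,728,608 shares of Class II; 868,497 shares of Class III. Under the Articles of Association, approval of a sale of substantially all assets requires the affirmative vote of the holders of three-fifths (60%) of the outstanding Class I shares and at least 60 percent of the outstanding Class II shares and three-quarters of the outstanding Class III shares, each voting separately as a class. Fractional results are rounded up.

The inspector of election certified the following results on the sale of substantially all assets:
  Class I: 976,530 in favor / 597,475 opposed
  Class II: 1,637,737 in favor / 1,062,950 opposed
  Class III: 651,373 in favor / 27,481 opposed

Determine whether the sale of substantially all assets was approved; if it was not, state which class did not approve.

Class I: 3/5 of 1627468 = 976480.80, rounded up to 976481; 976,481 required, 976,530 in favor — approved.
Class II: 3/5 of 2728608 = 1637164.80, rounded up to 1637165; 1,637,165 required, 1,637,737 in favor — approved.
Class III: 3/4 of 868497 = 651372.75, rounded up to 651373; 651,373 required, 651,373 in favor — approved.

Approved — every class gave the required vote.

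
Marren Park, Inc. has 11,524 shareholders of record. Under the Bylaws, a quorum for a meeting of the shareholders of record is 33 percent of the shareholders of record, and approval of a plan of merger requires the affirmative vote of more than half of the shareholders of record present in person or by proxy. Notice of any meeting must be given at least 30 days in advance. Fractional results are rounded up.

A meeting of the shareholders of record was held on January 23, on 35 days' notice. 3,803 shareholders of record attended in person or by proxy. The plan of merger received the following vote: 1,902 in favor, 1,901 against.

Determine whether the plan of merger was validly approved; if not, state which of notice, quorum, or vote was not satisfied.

Notice: 35 days given; 30 required. Satisfied.
Quorum: 33% of 11,524 = 3,802.92, rounded up to 3,803; 3,803 present. Satisfied.
Vote: requires a majority of those present (3,803); a majority of 3803 is 1902, so 1,902 needed; 1,902 in favor. Satisfied.

Valid — all requirements satisfied.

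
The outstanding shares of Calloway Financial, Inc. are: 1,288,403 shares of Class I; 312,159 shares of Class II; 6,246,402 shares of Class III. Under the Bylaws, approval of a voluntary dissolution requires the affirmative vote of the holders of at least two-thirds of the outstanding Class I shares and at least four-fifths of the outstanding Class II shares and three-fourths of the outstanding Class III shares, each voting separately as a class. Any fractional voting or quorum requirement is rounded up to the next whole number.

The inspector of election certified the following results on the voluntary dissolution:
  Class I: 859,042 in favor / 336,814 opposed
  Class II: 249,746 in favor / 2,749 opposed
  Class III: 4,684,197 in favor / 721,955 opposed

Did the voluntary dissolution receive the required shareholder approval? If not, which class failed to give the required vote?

Class I: 2/3 of 1288403 = 858935.33, rounded up to 858936; 858,936 required, 859,042 in favor — approved.
Class II: 4/5 of 312159 = 249727.20, rounded up to 249728; 249,728 required, 249,746 in favor — approved.
Class III: 3/4 of 6246402 = 4684801.50, rounded up to 4684802; 4,684,802 required, 4,684,197 in favor — not approved.

Not approved — the Class III shares did not give the required vote.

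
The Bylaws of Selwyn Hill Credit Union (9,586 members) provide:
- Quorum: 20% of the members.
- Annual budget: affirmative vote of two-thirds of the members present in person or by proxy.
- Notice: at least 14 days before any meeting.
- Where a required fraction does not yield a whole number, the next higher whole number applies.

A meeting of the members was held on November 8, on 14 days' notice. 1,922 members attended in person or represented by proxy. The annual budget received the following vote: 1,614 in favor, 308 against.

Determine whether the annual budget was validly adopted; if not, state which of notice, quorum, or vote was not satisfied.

Valid — all requirements satisfied.

Notice: 14 days given; 14 required. Satisfied.
Quorum: 20% of 9,586 = 1,917.20, rounded up to 1,918; 1,922 present. Satisfied.
Vote: requires two-thirds of those present (1,922); 2/3 of 1922 = 1281.33, rounded up to 1282, so 1,282 needed; 1,614 in favor. Satisfied.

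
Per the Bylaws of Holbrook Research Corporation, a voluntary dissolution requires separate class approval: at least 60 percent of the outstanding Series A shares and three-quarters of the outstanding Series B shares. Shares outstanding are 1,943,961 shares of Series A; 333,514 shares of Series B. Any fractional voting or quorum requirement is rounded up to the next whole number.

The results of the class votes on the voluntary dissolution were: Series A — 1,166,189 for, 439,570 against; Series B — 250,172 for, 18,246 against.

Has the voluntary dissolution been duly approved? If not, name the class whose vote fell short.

Series A: 3/5 of 1943961 = 1166376.60, rounded up to 1166377; 1,166,377 required, 1,166,189 in favor — not approved.
Series B: 3/4 of 333514 = 250135.50, rounded up to 250136; 250,136 required, 250,172 in favor — approved.

Not approved — the Series A shares did not give the required vote.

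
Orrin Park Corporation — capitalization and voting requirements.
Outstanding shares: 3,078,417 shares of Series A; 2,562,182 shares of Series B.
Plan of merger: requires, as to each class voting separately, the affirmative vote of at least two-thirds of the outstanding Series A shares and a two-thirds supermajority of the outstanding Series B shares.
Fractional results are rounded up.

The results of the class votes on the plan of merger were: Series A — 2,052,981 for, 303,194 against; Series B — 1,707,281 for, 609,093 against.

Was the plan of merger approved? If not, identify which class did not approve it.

Not approved — the Series B shares did not give the required vote.

Series A: 2/3 of 3078417 = 2052278; 2,052,278 required, 2,052,981 in favor — approved.
Series B: 2/3 of 2562182 = 1708121.33, rounded up to 1708122; 1,708,122 required, 1,707,281 in favor — not approved.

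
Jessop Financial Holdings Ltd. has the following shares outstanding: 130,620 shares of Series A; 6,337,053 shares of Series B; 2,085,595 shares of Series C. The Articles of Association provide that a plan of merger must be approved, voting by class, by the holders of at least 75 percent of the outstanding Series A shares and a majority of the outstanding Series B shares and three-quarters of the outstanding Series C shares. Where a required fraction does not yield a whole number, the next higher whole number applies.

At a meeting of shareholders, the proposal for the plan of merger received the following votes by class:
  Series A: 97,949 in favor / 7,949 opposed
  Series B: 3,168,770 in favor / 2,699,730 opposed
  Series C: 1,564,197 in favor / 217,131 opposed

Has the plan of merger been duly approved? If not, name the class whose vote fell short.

Series A: 3/4 of 130620 = 97965; 97,965 required, 97,949 in favor — not approved.
Series B: a majority of 6337053 is 3168527; 3,168,527 required, 3,168,770 in favor — approved.
Series C: 3/4 of 2085595 = 1564196.25, rounded up to 1564197; 1,564,197 required, 1,564,197 in favor — approved.

Not approved — the Series A shares did not give the required vote.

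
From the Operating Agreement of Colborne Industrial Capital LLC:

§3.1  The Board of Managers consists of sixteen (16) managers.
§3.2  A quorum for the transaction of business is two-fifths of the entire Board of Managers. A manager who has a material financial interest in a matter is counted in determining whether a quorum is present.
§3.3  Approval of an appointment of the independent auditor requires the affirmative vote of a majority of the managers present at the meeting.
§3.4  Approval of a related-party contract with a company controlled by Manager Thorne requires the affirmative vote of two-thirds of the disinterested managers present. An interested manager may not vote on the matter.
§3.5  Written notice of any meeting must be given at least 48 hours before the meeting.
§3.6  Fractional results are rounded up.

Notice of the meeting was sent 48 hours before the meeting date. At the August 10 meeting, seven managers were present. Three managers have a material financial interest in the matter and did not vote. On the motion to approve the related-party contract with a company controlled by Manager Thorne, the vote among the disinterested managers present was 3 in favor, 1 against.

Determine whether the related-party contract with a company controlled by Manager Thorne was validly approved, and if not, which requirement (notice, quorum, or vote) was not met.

Notice: 48 hours given; 48 required (48 ≥ 48). Satisfied.
Quorum: 7 present (interested managers count toward quorum); quorum is 7. Satisfied.
Vote: the related-party contract with a company controlled by Manager Thorne requires two-thirds of the disinterested managers present (7 − 3 = 4). 2/3 of 4 = 2.67, rounded up to 3, so 3 affirmative votes are needed; 3 voted in favor. Satisfied.

Valid — all requirements satisfied.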